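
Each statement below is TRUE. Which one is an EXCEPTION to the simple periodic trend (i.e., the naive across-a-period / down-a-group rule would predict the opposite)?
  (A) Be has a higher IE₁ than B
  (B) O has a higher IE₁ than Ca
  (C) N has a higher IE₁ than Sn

The general trend: IE₁ increases across a period and decreases down a group.
(A) Be (period 2, group 2) vs B (period 2, group 13): the stated order contradicts the simple trend.
(B) O (period 2, group 16) vs Ca (period 4, group 2): the stated order agrees with the simple trend.
(C) N (period 2, group 15) vs Sn (period 5, group 14): the stated order agrees with the simple trend.
The exception is (A): removing B's lone 2p electron is easier than breaking Be's filled 2s².

(A)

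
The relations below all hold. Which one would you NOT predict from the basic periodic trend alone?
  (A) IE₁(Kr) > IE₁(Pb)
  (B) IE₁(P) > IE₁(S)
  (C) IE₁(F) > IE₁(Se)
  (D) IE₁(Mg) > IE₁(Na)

(B)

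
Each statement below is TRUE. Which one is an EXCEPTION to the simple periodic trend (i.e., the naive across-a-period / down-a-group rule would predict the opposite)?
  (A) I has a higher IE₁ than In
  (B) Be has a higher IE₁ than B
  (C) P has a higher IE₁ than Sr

The general trend: IE₁ increases across a period and decreases down a group.
(A) I (period 5, group 17) vs In (period 5, group 13): the stated order agrees with the simple trend.
(B) Be (period 2, group 2) vs B (period 2, group 13): the stated order contradicts the simple trend.
(C) P (period 3, group 15) vs Sr (period 5, group 2): the stated order agrees with the simple trend.
The exception is (B): removing B's lone 2p electron is easier than breaking Be's filled 2s².

(B)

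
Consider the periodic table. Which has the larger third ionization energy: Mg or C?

IE_3 is the cost of taking one more electron from the +2 cation: Mg²⁺ is the bare [Ne] core; C²⁺ still has 2 valence electrons.
Pulling an electron out of a noble-gas core costs far more than removing a remaining valence electron, so Mg sits at the high end of IE_3.
Tabulated IE_3 (kJ/mol): Mg 7733, C 4620.
Hence IE_3: C < Mg.

Mg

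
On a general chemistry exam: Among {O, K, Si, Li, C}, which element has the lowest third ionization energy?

The third ionization energy removes an electron from the +2 ion. For each element: O²⁺ still has 4 valence electrons; K²⁺ is already 1 electron into the core; Si²⁺ still has 2 valence electrons; Li²⁺ is already 1 electron into the core; C²⁺ still has 2 valence electrons.
Usually core removal costs more than valence removal, but here the competition is close: a tightly held n=2 valence electron can cost more to remove than an n=3 core electron, so the actual values have to decide it.
Valence configurations: O²⁺ [He]2s²2p², Si²⁺ [Ne]3s², C²⁺ [He]2s².
The numbers (kJ/mol): O 5300, K 4420, Si 3232, Li 11815, C 4620.
So the third ionization energies run Si < K < C < O < Li.

Si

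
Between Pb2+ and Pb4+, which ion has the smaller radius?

Both ions have Z = 82 protons, but Pb4+ has lost more electrons, so its remaining electrons feel a larger effective nuclear charge per electron and are pulled in more tightly.
Higher positive charge → smaller ion, so Pb2+ > Pb4+.

Pb4+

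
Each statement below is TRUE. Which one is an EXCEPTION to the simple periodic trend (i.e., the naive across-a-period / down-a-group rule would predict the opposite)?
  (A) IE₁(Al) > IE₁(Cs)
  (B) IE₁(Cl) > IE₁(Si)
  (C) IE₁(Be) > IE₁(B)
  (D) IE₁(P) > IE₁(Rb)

The general trend: first ionisation energy increases across a period and decreases down a group.
(A) Al (period 3, group 13) vs Cs (period 6, group 1): the stated order agrees with the simple trend.
(B) Cl (period 3, group 17) vs Si (period 3, group 14): the stated order agrees with the simple trend.
(C) Be (period 2, group 2) vs B (period 2, group 13): the stated order contradicts the simple trend.
(D) P (period 3, group 15) vs Rb (period 5, group 1): the stated order agrees with the simple trend.
The exception is (C): removing B's lone 2p electron is easier than breaking Be's filled 2s².

(C)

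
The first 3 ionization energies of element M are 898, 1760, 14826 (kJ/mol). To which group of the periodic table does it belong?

Group 2

Look for the largest jump between consecutive ionization energies: IE3/IE2 ≈ 8.4, far larger than any earlier ratio.
That jump marks the point where a core electron is being removed. So the atom has 2 valence electrons.
A main-group element with 2 valence electrons is in group 2.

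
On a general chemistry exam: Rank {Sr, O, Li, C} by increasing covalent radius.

Atomic radius shrinks across a period as nuclear charge pulls the same shell inward, and grows down a group as new shells are added.
Neither a single period nor a single group — weigh both effects.
C > O: C lies to the left of O in period 2, so the across-period effect alone puts C larger.
Li > C: Li lies to the left of C in period 2, so the across-period effect alone puts Li larger.
Sr > Li: the two effects oppose for this pair; the down-group effect wins (185 vs 133 pm).
For reference (pm): Li 133, C 75, O 63, Sr 185.
So from smallest to largest: O < C < Li < Sr.

O < C < Li < Sr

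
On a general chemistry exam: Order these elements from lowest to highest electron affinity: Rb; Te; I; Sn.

Rb is in period 5, group 1; Sn is in period 5, group 14; Te is in period 5, group 16; I is in period 5, group 17.
Electron affinity generally becomes more exothermic across a period toward the halogens and less exothermic down a group.
All lie in period 5, so electron affinity increases left to right.
So from lowest to highest: Rb < Sn < Te < I.

Rb < Sn < Te < I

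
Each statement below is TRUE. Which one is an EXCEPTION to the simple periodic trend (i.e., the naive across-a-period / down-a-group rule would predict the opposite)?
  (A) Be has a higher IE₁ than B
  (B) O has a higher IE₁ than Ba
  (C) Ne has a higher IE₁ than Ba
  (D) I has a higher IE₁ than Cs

The general trend: IE₁ increases across a period and decreases down a group.
(A) Be (period 2, group 2) vs B (period 2, group 13): the stated order contradicts the simple trend.
(B) O (period 2, group 16) vs Ba (period 6, group 2): the stated order agrees with the simple trend.
(C) Ne (period 2, group 18) vs Ba (period 6, group 2): the stated order agrees with the simple trend.
(D) I (period 5, group 17) vs Cs (period 6, group 1): the stated order agrees with the simple trend.
The exception is (A): removing B's lone 2p electron is easier than breaking Be's filled 2s².

(A)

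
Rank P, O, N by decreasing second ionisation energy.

Consider each +1 ion: P⁺ still has 4 valence electrons; O⁺ still has 5 valence electrons; N⁺ still has 4 valence electrons.
All are still removing valence electrons, so compare the +1 ions as you would atoms: IE_2 generally rises across a period (higher Z_eff) and falls down a group (larger shell), subject to the usual subshell exceptions.
Valence configurations: P⁺ [Ne]3s²3p², O⁺ [He]2s²2p³, N⁺ [He]2s²2p².
The numbers (kJ/mol): P 1907, O 3388, N 2856.
Putting it together, IE_2: P < N < O.

O > N > P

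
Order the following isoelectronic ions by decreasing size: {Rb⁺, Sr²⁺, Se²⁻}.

All of these have 36 electrons, so size is governed by nuclear charge alone: the more protons, the stronger the pull on the same electron cloud, and the smaller the ion.
Nuclear charges: Sr²⁺ (Z=38), Rb⁺ (Z=37), Se²⁻ (Z=34).
Largest to smallest: Se²⁻ > Rb⁺ > Sr²⁺.

Se²⁻ > Rb⁺ > Sr²⁺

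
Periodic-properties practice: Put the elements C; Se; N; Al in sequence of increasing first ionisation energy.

C is in period 2, group 14; N is in period 2, group 15; Al is in period 3, group 13; Se is in period 4, group 16.
IE₁ increases left→right with effective nuclear charge and decreases top→bottom as the valence shell moves farther out.
Neither a single period nor a single group — weigh both effects.
Se > Al: period and group pull opposite ways; the across-period shift dominates (941 vs 578 kJ/mol).
C > Se: the two effects oppose for this pair; the down-group effect wins (1086 vs 941 kJ/mol).
N > C: N lies to the right of C in period 2, so the across-period effect alone puts N higher.
For reference (kJ/mol): C 1086, N 1402, Al 578, Se 941.
So from lowest to highest: Al < Se < C < N.

Al < Se < C < N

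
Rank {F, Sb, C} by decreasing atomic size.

C is in period 2, group 14; F is in period 2, group 17; Sb is in period 5, group 15.
Across a period the added protons contract the valence shell; down a group each new principal shell makes the atom larger.
Here both period and group differ, so the two effects have to be weighed against each other.
C > F: both are in period 2; the period trend gives C the larger value.
Sb > C: period and group pull opposite ways; the down-group shift dominates (140 vs 75 pm).
For reference (pm): C 75, F 64, Sb 140.
So from largest to smallest: Sb > C > F.

Sb, C, F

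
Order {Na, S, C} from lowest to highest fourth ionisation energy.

S < C < Na

After 3 electrons have been removed, what remains? Na³⁺ is already 2 electrons into the core; S³⁺ still has 3 valence electrons; C³⁺ still has 1 valence electron.
Pulling an electron out of a noble-gas core costs far more than removing a remaining valence electron, so Na sits at the high end of IE_4.
Valence configurations: S³⁺ [Ne]3s²3p¹, C³⁺ [He]2s¹.
The numbers (kJ/mol): Na 9543, S 4556, C 6223.
Hence IE_4: S < C < Na.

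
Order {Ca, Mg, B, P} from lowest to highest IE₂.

Ca, Mg, P, B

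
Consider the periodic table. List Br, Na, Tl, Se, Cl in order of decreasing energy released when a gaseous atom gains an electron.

EA tends to increase across a period and decrease down a group, though the pattern is less regular than for IE or radius.
Neither a single period nor a single group — weigh both effects.
Na > Tl: the two effects oppose for this pair; the down-group effect wins (53 vs 19 kJ/mol).
Se > Na: period and group pull opposite ways; the across-period shift dominates (195 vs 53 kJ/mol).
Br > Se: Br lies to the right of Se in period 4, so the across-period effect alone puts Br higher.
Cl > Br: Cl sits above Br in group 17, so the down-group effect alone puts Cl higher.
Tabulated electron affinity (kJ/mol): Na 53, Cl 349, Se 195, Br 325, Tl 19.
So from highest to lowest: Cl > Br > Se > Na > Tl.

Cl > Br > Se > Na > Tl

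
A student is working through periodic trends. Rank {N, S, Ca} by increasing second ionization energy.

Ca < S < N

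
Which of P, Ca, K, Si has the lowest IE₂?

Ca

The second ionization energy removes an electron from the +1 ion. For each element: P⁺ still has 4 valence electrons; Ca⁺ still has 1 valence electron; K⁺ is the bare [Ar] core; Si⁺ still has 3 valence electrons.
Breaking into a closed-shell core is much more expensive than removing a leftover valence electron — K has the largest IE_2 here.
Valence configurations: P⁺ [Ne]3s²3p², Ca⁺ [Ar]4s¹, Si⁺ [Ne]3s²3p¹.
The numbers (kJ/mol): P 1907, Ca 1145, K 3052, Si 1577.
Overall IE_2 order: Ca < Si < P < K.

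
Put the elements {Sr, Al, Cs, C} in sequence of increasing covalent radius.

C < Al < Sr < Cs

Across a period the added protons contract the valence shell; down a group each new principal shell makes the atom larger.
Neither a single period nor a single group — weigh both effects.
Al > C: both effects reinforce here, so Al is clearly the larger of the two.
Sr > Al: both effects reinforce here, so Sr is clearly the larger of the two.
Cs > Sr: both effects reinforce here, so Cs is clearly the larger of the two.
For reference (pm): C 75, Al 126, Sr 185, Cs 232.
So from smallest to largest: C < Al < Sr < Cs.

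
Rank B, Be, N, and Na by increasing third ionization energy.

B, N, Na, Be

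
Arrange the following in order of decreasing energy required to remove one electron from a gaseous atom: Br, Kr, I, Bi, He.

He is in period 1, group 18; Br is in period 4, group 17; Kr is in period 4, group 18; I is in period 5, group 17; Bi is in period 6, group 15.
IE₁ increases left→right with effective nuclear charge and decreases top→bottom as the valence shell moves farther out.
These span different periods and groups, so the two trends combine.
I > Bi: relative to Bi, both the across-period and down-group shifts push I's first ionization energy up.
Br > I: Br sits above I in group 17, so the down-group effect alone puts Br higher.
Kr > Br: both are in period 4; the period trend gives Kr the larger value.
He > Kr: they share group 18; the group trend gives He the larger value.
Approximate values (kJ/mol): He 2372, Br 1140, Kr 1351, I 1008, Bi 703.
So from highest to lowest: He > Kr > Br > I > Bi.

He > Kr > Br > I > Bi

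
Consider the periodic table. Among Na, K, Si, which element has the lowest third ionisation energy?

Si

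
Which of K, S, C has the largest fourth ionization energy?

Consider each +3 ion: K³⁺ is already 2 electrons into the core; S³⁺ still has 3 valence electrons; C³⁺ still has 1 valence electron.
Usually core removal costs more than valence removal, but here the competition is close: a tightly held n=2 valence electron can cost more to remove than an n=3 core electron, so the actual values have to decide it.
Valence configurations: S³⁺ [Ne]3s²3p¹, C³⁺ [He]2s¹.
Tabulated IE_4 (kJ/mol): K 5877, S 4556, C 6223.
Hence IE_4: S < K < C.

C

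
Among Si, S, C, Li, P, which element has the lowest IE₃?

P

Consider each +2 ion: Si²⁺ still has 2 valence electrons; S²⁺ still has 4 valence electrons; C²⁺ still has 2 valence electrons; Li²⁺ is already 1 electron into the core; P²⁺ still has 3 valence electrons.
Breaking into a closed-shell core is much more expensive than removing a leftover valence electron — Li has the largest IE_3 here.
Valence configurations: Si²⁺ [Ne]3s², S²⁺ [Ne]3s²3p², C²⁺ [He]2s², P²⁺ [Ne]3s²3p¹.
P²⁺ loses a lone 3p electron whereas Si²⁺ must break into a filled 3s² pair, so IE_3(Si) > IE_3(P) even though P has the higher nuclear charge.
Approximate IE_3 values (kJ/mol): Si 3232, S 3357, C 4620, Li 11815, P 2914.
Putting it together, IE_3: P < Si < S < C < Li.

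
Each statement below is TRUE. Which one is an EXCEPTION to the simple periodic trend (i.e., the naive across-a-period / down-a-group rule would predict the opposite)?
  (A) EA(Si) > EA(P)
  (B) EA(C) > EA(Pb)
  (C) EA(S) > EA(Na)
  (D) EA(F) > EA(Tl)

The general trend: electron affinity increases across a period and decreases down a group.
(A) Si (period 3, group 14) vs P (period 3, group 15): the stated order contradicts the simple trend.
(B) C (period 2, group 14) vs Pb (period 6, group 14): the stated order agrees with the simple trend.
(C) S (period 3, group 16) vs Na (period 3, group 1): the stated order agrees with the simple trend.
(D) F (period 2, group 17) vs Tl (period 6, group 13): the stated order agrees with the simple trend.
The exception is (A): adding an electron to P's half-filled 3p³ is unfavourable, so Si (3p²) has the more exothermic EA.

(A)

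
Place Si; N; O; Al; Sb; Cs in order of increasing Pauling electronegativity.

Cs, Al, Si, Sb, N, O

Smaller atoms with higher effective nuclear charge are more electronegative.
Here both period and group differ, so the two effects have to be weighed against each other.
Al > Cs: both effects reinforce here, so Al is clearly the higher of the two.
Si > Al: both are in period 3; the period trend gives Si the larger value.
Sb > Si: period and group pull opposite ways; the across-period shift dominates (2.05 vs 1.90).
N > Sb: N sits above Sb in group 15, so the down-group effect alone puts N higher.
O > N: both are in period 2; the period trend gives O the larger value.
Tabulated electronegativity (Pauling): N 3.04, O 3.44, Al 1.61, Si 1.90, Sb 2.05, Cs 0.79.
So from lowest to highest: Cs < Al < Si < Sb < N < O.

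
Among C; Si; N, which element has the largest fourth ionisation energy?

The fourth ionization energy removes an electron from the +3 ion. For each element: C³⁺ still has 1 valence electron; Si³⁺ still has 1 valence electron; N³⁺ still has 2 valence electrons.
All are still removing valence electrons, so compare the +3 ions as you would atoms: IE_4 generally rises across a period (higher Z_eff) and falls down a group (larger shell), subject to the usual subshell exceptions.
Valence configurations: C³⁺ [He]2s¹, Si³⁺ [Ne]3s¹, N³⁺ [He]2s².
Tabulated IE_4 (kJ/mol): C 6223, Si 4356, N 7475.
Hence IE_4: Si < C < N.

N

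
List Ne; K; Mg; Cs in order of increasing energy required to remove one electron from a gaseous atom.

Cs, K, Mg, Ne

Ne is in period 2, group 18; Mg is in period 3, group 2; K is in period 4, group 1; Cs is in period 6, group 1.
Removing the outermost electron gets harder across a period and easier down a group.
These span different periods and groups, so the two trends combine.
K > Cs: K sits above Cs in group 1, so the down-group effect alone puts K higher.
Mg > K: relative to K, both the across-period and down-group shifts push Mg's first ionization energy up.
Ne > Mg: relative to Mg, both the across-period and down-group shifts push Ne's first ionization energy up.
Approximate values (kJ/mol): Ne 2081, Mg 738, K 419, Cs 376.
So from lowest to highest: Cs < K < Mg < Ne.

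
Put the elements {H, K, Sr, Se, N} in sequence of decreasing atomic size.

K > Sr > Se > N > H

Across a period the added protons contract the valence shell; down a group each new principal shell makes the atom larger.
Here both period and group differ, so the two effects have to be weighed against each other.
N > H: period and group pull opposite ways; the down-group shift dominates (71 vs 32 pm).
Se > N: period and group pull opposite ways; the down-group shift dominates (116 vs 71 pm).
Sr > Se: relative to Se, both the across-period and down-group shifts push Sr's atomic radius up.
K > Sr: period and group pull opposite ways; the across-period shift dominates (196 vs 185 pm).
Tabulated atomic radius (pm): H 32, N 71, K 196, Se 116, Sr 185.
So from largest to smallest: K > Sr > Se > N > H.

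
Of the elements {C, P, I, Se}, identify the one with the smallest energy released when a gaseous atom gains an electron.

C is in period 2, group 14; P is in period 3, group 15; Se is in period 4, group 16; I is in period 5, group 17.
EA tends to increase across a period and decrease down a group, though the pattern is less regular than for IE or radius.
A diagonal step moves right (one effect) and down (the opposite effect) at once.
C > P: period and group pull opposite ways; the down-group shift dominates (122 vs 72 kJ/mol).
Se > C: the two effects oppose for this pair; the across-period effect wins (195 vs 122 kJ/mol).
I > Se: period and group pull opposite ways; the across-period shift dominates (295 vs 195 kJ/mol).
For reference (kJ/mol): C 122, P 72, Se 195, I 295.
The smallest energy released when a gaseous atom gains an electron among these belongs to P.

P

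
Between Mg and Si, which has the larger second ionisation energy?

The second ionization energy removes an electron from the +1 ion. For each element: Mg⁺ still has 1 valence electron; Si⁺ still has 3 valence electrons.
All are still removing valence electrons, so compare the +1 ions as you would atoms: IE_2 generally rises across a period (higher Z_eff) and falls down a group (larger shell), subject to the usual subshell exceptions.
Valence configurations: Mg⁺ [Ne]3s¹, Si⁺ [Ne]3s²3p¹.
Tabulated IE_2 (kJ/mol): Mg 1451, Si 1577.
So the second ionization energies run Mg < Si.

Si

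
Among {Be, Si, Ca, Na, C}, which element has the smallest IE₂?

Ca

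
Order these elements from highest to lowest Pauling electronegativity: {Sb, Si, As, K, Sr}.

EN rises left→right (higher Z_eff, smaller atoms) and falls top→bottom (larger, more shielded atoms).
Neither a single period nor a single group — weigh both effects.
Sr > K: the two effects oppose for this pair; the across-period effect wins (0.95 vs 0.82).
Si > Sr: relative to Sr, both the across-period and down-group shifts push Si's electronegativity up.
Sb > Si: period and group pull opposite ways; the across-period shift dominates (2.05 vs 1.90).
As > Sb: As sits above Sb in group 15, so the down-group effect alone puts As higher.
For reference (Pauling): Si 1.90, K 0.82, As 2.18, Sr 0.95, Sb 2.05.
So from highest to lowest: As > Sb > Si > Sr > K.

As > Sb > Si > Sr > K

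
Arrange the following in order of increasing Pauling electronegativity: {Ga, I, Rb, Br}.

Rb, Ga, I, Br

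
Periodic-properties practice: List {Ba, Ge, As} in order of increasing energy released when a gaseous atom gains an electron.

Ge is in period 4, group 14; As is in period 4, group 15; Ba is in period 6, group 2.
Atoms with high Z_eff and room in the valence shell (especially the halogens) have the most exothermic electron affinities.
Neither a single period nor a single group — weigh both effects.
As > Ba: both effects reinforce here, so As is clearly the higher of the two.
Ge > As: this pair runs against the simple trend — see the exception note.
Note the exception: Ge has a higher electron affinity than As, contrary to the simple trend — adding an electron to As's half-filled 4p³ is unfavourable, so Ge (4p²) has the more exothermic EA.
Tabulated electron affinity (kJ/mol): Ge 119, As 78, Ba 14.
So from lowest to highest: Ba < As < Ge.

Ba, As, Ge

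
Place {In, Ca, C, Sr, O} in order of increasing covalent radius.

C is in period 2, group 14; O is in period 2, group 16; Ca is in period 4, group 2; Sr is in period 5, group 2; In is in period 5, group 13.
Radius decreases left→right (rising Z_eff, same n) and increases top→bottom (higher n).
Here both period and group differ, so the two effects have to be weighed against each other.
C > O: both are in period 2; the period trend gives C the larger value.
In > C: both effects reinforce here, so In is clearly the larger of the two.
Ca > In: period and group pull opposite ways; the across-period shift dominates (171 vs 142 pm).
Sr > Ca: Sr sits below Ca in group 2, so the down-group effect alone puts Sr larger.
Approximate values (pm): C 75, O 63, Ca 171, Sr 185, In 142.
So from smallest to largest: O < C < In < Ca < Sr.

O < C < In < Ca < Sr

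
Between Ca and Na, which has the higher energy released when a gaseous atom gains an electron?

Na is in period 3, group 1; Ca is in period 4, group 2.
EA tends to increase across a period and decrease down a group, though the pattern is less regular than for IE or radius.
A diagonal step moves right (one effect) and down (the opposite effect) at once.
Na > Ca: period and group pull opposite ways; the down-group shift dominates (53 vs 2 kJ/mol).
For reference (kJ/mol): Na 53, Ca 2.
So Na has the higher energy released when a gaseous atom gains an electron (Na > Ca).

Na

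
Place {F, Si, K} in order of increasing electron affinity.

F is in period 2, group 17; Si is in period 3, group 14; K is in period 4, group 1.
Atoms with high Z_eff and room in the valence shell (especially the halogens) have the most exothermic electron affinities.
These span different periods and groups, so the two trends combine.
Si > K: both effects reinforce here, so Si is clearly the higher of the two.
F > Si: both effects reinforce here, so F is clearly the higher of the two.
For reference (kJ/mol): F 328, Si 134, K 48.
So from lowest to highest: K < Si < F.

K < Si < F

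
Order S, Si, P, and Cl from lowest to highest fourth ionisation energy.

Si < S < P < Cl

After 3 electrons have been removed, what remains? S³⁺ still has 3 valence electrons; Si³⁺ still has 1 valence electron; P³⁺ still has 2 valence electrons; Cl³⁺ still has 4 valence electrons.
All are still removing valence electrons, so compare the +3 ions as you would atoms: IE_4 generally rises across a period (higher Z_eff) and falls down a group (larger shell), subject to the usual subshell exceptions.
Valence configurations: S³⁺ [Ne]3s²3p¹, Si³⁺ [Ne]3s¹, P³⁺ [Ne]3s², Cl³⁺ [Ne]3s²3p².
S³⁺ loses a lone 3p electron whereas P³⁺ must break into a filled 3s² pair, so IE_4(P) > IE_4(S) even though S has the higher nuclear charge.
Tabulated IE_4 (kJ/mol): S 4556, Si 4356, P 4964, Cl 5159.
Overall IE_4 order: Si < S < P < Cl.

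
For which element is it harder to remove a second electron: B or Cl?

Consider each +1 ion: B⁺ still has 2 valence electrons; Cl⁺ still has 6 valence electrons.
All are still removing valence electrons, so compare the +1 ions as you would atoms: IE_2 generally rises across a period (higher Z_eff) and falls down a group (larger shell), subject to the usual subshell exceptions.
Valence configurations: B⁺ [He]2s², Cl⁺ [Ne]3s²3p⁴.
Tabulated IE_2 (kJ/mol): B 2427, Cl 2298.
Putting it together, IE_2: Cl < B.

B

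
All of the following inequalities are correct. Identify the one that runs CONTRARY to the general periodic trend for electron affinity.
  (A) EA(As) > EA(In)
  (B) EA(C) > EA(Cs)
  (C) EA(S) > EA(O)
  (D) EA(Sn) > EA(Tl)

The general trend: electron affinity increases across a period and decreases down a group.
(A) As (period 4, group 15) vs In (period 5, group 13): the stated order agrees with the simple trend.
(B) C (period 2, group 14) vs Cs (period 6, group 1): the stated order agrees with the simple trend.
(C) S (period 3, group 16) vs O (period 2, group 16): the stated order contradicts the simple trend.
(D) Sn (period 5, group 14) vs Tl (period 6, group 13): the stated order agrees with the simple trend.
The exception is (C): the compact 2p subshell of O repels the added electron more than S's larger 3p does.

(C)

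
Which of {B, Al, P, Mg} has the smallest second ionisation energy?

Consider each +1 ion: B⁺ still has 2 valence electrons; Al⁺ still has 2 valence electrons; P⁺ still has 4 valence electrons; Mg⁺ still has 1 valence electron.
All are still removing valence electrons, so compare the +1 ions as you would atoms: IE_2 generally rises across a period (higher Z_eff) and falls down a group (larger shell), subject to the usual subshell exceptions.
Valence configurations: B⁺ [He]2s², Al⁺ [Ne]3s², P⁺ [Ne]3s²3p², Mg⁺ [Ne]3s¹.
Tabulated IE_2 (kJ/mol): B 2427, Al 1817, P 1907, Mg 1451.
Putting it together, IE_2: Mg < Al < P < B.

Mg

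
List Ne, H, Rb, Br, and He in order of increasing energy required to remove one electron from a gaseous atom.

Rb < Br < H < Ne < He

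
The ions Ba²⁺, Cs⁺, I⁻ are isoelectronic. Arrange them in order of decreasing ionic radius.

I⁻, Cs⁺, Ba²⁺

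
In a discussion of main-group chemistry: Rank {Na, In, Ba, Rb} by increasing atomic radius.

In < Na < Ba < Rb

Na is in period 3, group 1; Rb is in period 5, group 1; In is in period 5, group 13; Ba is in period 6, group 2.
Radius decreases left→right (rising Z_eff, same n) and increases top→bottom (higher n).
Neither a single period nor a single group — weigh both effects.
Na > In: the two effects oppose for this pair; the across-period effect wins (155 vs 142 pm).
Ba > Na: period and group pull opposite ways; the down-group shift dominates (196 vs 155 pm).
Rb > Ba: period and group pull opposite ways; the across-period shift dominates (210 vs 196 pm).
Approximate values (pm): Na 155, Rb 210, In 142, Ba 196.
So from smallest to largest: In < Na < Ba < Rb.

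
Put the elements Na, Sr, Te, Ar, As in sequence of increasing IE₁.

Na is in period 3, group 1; Ar is in period 3, group 18; As is in period 4, group 15; Sr is in period 5, group 2; Te is in period 5, group 16.
Removing the outermost electron gets harder across a period and easier down a group.
Neither a single period nor a single group — weigh both effects.
Sr > Na: the two effects oppose for this pair; the across-period effect wins (550 vs 496 kJ/mol).
Te > Sr: Te lies to the right of Sr in period 5, so the across-period effect alone puts Te higher.
As > Te: period and group pull opposite ways; the down-group shift dominates (947 vs 869 kJ/mol).
Ar > As: relative to As, both the across-period and down-group shifts push Ar's first ionization energy up.
Approximate values (kJ/mol): Na 496, Ar 1521, As 947, Sr 550, Te 869.
So from lowest to highest: Na < Sr < Te < As < Ar.

Na < Sr < Te < As < Ar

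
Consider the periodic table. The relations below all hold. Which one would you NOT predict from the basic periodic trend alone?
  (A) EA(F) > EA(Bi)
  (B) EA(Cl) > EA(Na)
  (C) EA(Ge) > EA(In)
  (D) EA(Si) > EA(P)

(D)

The general trend: electron affinity increases across a period and decreases down a group.
(A) F (period 2, group 17) vs Bi (period 6, group 15): the stated order agrees with the simple trend.
(B) Cl (period 3, group 17) vs Na (period 3, group 1): the stated order agrees with the simple trend.
(C) Ge (period 4, group 14) vs In (period 5, group 13): the stated order agrees with the simple trend.
(D) Si (period 3, group 14) vs P (period 3, group 15): the stated order contradicts the simple trend.
The exception is (D): adding an electron to P's half-filled 3p³ is unfavourable, so Si (3p²) has the more exothermic EA.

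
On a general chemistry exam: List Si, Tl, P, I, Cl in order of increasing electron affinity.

Tl < P < Si < I < Cl

Si is in period 3, group 14; P is in period 3, group 15; Cl is in period 3, group 17; I is in period 5, group 17; Tl is in period 6, group 13.
Atoms with high Z_eff and room in the valence shell (especially the halogens) have the most exothermic electron affinities.
Here both period and group differ, so the two effects have to be weighed against each other.
P > Tl: both effects reinforce here, so P is clearly the higher of the two.
Si > P: this pair runs against the simple trend — see the exception note.
I > Si: the two effects oppose for this pair; the across-period effect wins (295 vs 134 kJ/mol).
Cl > I: they share group 17; the group trend gives Cl the larger value.
Note the exception: Si has a higher electron affinity than P, contrary to the simple trend — adding an electron to P's half-filled 3p³ is unfavourable, so Si (3p²) has the more exothermic EA.
For reference (kJ/mol): Si 134, P 72, Cl 349, I 295, Tl 19.
So from lowest to highest: Tl < P < Si < I < Cl.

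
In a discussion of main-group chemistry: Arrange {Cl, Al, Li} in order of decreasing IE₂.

The second ionization energy removes an electron from the +1 ion. For each element: Cl⁺ still has 6 valence electrons; Al⁺ still has 2 valence electrons; Li⁺ is the bare [He] core.
Breaking into a closed-shell core is much more expensive than removing a leftover valence electron — Li has the largest IE_2 here.
Valence configurations: Cl⁺ [Ne]3s²3p⁴, Al⁺ [Ne]3s².
Tabulated IE_2 (kJ/mol): Cl 2298, Al 1817, Li 7298.
Hence IE_2: Al < Cl < Li.

Li, Cl, Al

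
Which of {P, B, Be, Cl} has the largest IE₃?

The third ionization energy removes an electron from the +2 ion. For each element: P²⁺ still has 3 valence electrons; B²⁺ still has 1 valence electron; Be²⁺ is the bare [He] core; Cl²⁺ still has 5 valence electrons.
Pulling an electron out of a noble-gas core costs far more than removing a remaining valence electron, so Be sits at the high end of IE_3.
Valence configurations: P²⁺ [Ne]3s²3p¹, B²⁺ [He]2s¹, Cl²⁺ [Ne]3s²3p³.
Approximate IE_3 values (kJ/mol): P 2914, B 3660, Be 14849, Cl 3822.
So the third ionization energies run P < B < Cl < Be.

Be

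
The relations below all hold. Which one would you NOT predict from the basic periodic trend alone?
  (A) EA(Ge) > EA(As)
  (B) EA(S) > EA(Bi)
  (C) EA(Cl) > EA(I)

(A)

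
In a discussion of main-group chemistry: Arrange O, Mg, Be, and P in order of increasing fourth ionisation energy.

P < O < Mg < Be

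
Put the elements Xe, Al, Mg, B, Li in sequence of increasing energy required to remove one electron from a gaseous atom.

Li, Al, Mg, B, Xe

Li is in period 2, group 1; B is in period 2, group 13; Mg is in period 3, group 2; Al is in period 3, group 13; Xe is in period 5, group 18.
First ionization energy rises across a period (greater Z_eff holds electrons more tightly) and falls down a group (valence electrons are farther from the nucleus).
Here both period and group differ, so the two effects have to be weighed against each other.
Al > Li: period and group pull opposite ways; the across-period shift dominates (578 vs 520 kJ/mol).
Mg > Al: this pair runs against the simple trend — see the exception note.
B > Mg: both effects reinforce here, so B is clearly the higher of the two.
Xe > B: period and group pull opposite ways; the across-period shift dominates (1170 vs 801 kJ/mol).
Note the exception: Mg has a higher first ionization energy than Al, contrary to the simple trend — Al's single 3p electron is easier to remove than one from Mg's filled 3s².
Approximate values (kJ/mol): Li 520, B 801, Mg 738, Al 578, Xe 1170.
So from lowest to highest: Li < Al < Mg < B < Xe.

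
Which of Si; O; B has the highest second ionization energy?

O

The second ionization energy removes an electron from the +1 ion. For each element: Si⁺ still has 3 valence electrons; O⁺ still has 5 valence electrons; B⁺ still has 2 valence electrons.
All are still removing valence electrons, so compare the +1 ions as you would atoms: IE_2 generally rises across a period (higher Z_eff) and falls down a group (larger shell), subject to the usual subshell exceptions.
Valence configurations: Si⁺ [Ne]3s²3p¹, O⁺ [He]2s²2p³, B⁺ [He]2s².
The numbers (kJ/mol): Si 1577, O 3388, B 2427.
So the second ionization energies run Si < B < O.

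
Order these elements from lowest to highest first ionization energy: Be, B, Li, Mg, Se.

Li < Mg < B < Be < Se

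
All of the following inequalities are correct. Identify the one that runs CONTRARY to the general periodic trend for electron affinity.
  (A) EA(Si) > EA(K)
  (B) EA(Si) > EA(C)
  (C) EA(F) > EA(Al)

(B)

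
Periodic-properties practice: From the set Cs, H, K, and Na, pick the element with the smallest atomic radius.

H

H is in period 1, group 1; Na is in period 3, group 1; K is in period 4, group 1; Cs is in period 6, group 1.
Moving right in a period, electrons are added to the same shell under a stronger nuclear pull, so atoms get smaller; moving down, a new shell is opened and atoms get larger.
All are in group 1, so atomic radius increases down the group.
The smallest atomic radius among these belongs to H.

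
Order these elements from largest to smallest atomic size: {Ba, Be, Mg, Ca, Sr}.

Atomic radius shrinks across a period as nuclear charge pulls the same shell inward, and grows down a group as new shells are added.
All are in group 2, so atomic radius increases down the group.
So from largest to smallest: Ba > Sr > Ca > Mg > Be.

Ba, Sr, Ca, Mg, Be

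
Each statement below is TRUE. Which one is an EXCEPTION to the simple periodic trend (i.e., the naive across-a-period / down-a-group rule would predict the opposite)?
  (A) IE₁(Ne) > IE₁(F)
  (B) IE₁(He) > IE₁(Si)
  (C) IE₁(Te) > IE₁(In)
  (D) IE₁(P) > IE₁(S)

The general trend: first ionization energy increases across a period and decreases down a group.
(A) Ne (period 2, group 18) vs F (period 2, group 17): the stated order agrees with the simple trend.
(B) He (period 1, group 18) vs Si (period 3, group 14): the stated order agrees with the simple trend.
(C) Te (period 5, group 16) vs In (period 5, group 13): the stated order agrees with the simple trend.
(D) P (period 3, group 15) vs S (period 3, group 16): the stated order contradicts the simple trend.
The exception is (D): S (3p⁴) ionizes more easily than half-filled P (3p³) because the paired 3p electron in S is pushed out by e⁻–e⁻ repulsion.

(D)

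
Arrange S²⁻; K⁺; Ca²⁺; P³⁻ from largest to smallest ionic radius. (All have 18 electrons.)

All of these have 18 electrons, so size is governed by nuclear charge alone: the more protons, the stronger the pull on the same electron cloud, and the smaller the ion.
Nuclear charges: Ca²⁺ (Z=20), K⁺ (Z=19), S²⁻ (Z=16), P³⁻ (Z=15).
Largest to smallest: P³⁻ > S²⁻ > K⁺ > Ca²⁺.

P³⁻ > S²⁻ > K⁺ > Ca²⁺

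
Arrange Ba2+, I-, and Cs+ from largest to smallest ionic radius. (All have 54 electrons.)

All of these have 54 electrons, so size is governed by nuclear charge alone: the more protons, the stronger the pull on the same electron cloud, and the smaller the ion.
Nuclear charges: Ba2+ (Z=56), Cs+ (Z=55), I- (Z=53).
Largest to smallest: I- > Cs+ > Ba2+.

I- > Cs+ > Ba2+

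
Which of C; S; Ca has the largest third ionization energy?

Ca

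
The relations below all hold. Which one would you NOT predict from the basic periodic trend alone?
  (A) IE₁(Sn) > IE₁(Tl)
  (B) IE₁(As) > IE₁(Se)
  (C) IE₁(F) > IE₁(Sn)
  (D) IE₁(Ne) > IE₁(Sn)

(B)

The general trend: first ionisation energy increases across a period and decreases down a group.
(A) Sn (period 5, group 14) vs Tl (period 6, group 13): the stated order agrees with the simple trend.
(B) As (period 4, group 15) vs Se (period 4, group 16): the stated order contradicts the simple trend.
(C) F (period 2, group 17) vs Sn (period 5, group 14): the stated order agrees with the simple trend.
(D) Ne (period 2, group 18) vs Sn (period 5, group 14): the stated order agrees with the simple trend.
The exception is (B): Se (4p⁴) ionizes more easily than half-filled As (4p³).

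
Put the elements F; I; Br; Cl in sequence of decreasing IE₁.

F is in period 2, group 17; Cl is in period 3, group 17; Br is in period 4, group 17; I is in period 5, group 17.
Across a period the outer electron is held more tightly (higher IE₁); down a group it sits in a higher shell, more shielded, and comes off more easily.
All are in group 17, so first ionization energy increases up the group.
So from highest to lowest: F > Cl > Br > I.

F > Cl > Br > I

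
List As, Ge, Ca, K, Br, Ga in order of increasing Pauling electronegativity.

Smaller atoms with higher effective nuclear charge are more electronegative.
All lie in period 4, so electronegativity increases left to right.
So from lowest to highest: K < Ca < Ga < Ge < As < Br.

K < Ca < Ga < Ge < As < Br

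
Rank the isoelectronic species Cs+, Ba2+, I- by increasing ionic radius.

All of these have 54 electrons, so size is governed by nuclear charge alone: the more protons, the stronger the pull on the same electron cloud, and the smaller the ion.
Nuclear charges: Ba2+ (Z=56), Cs+ (Z=55), I- (Z=53).
Smallest to largest: Ba2+ < Cs+ < I-.

Ba2+, Cs+, I-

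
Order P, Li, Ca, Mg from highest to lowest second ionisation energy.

IE_2 is the cost of taking one more electron from the +1 cation: P⁺ still has 4 valence electrons; Li⁺ is the bare [He] core; Ca⁺ still has 1 valence electron; Mg⁺ still has 1 valence electron.
Breaking into a closed-shell core is much more expensive than removing a leftover valence electron — Li has the largest IE_2 here.
Valence configurations: P⁺ [Ne]3s²3p², Ca⁺ [Ar]4s¹, Mg⁺ [Ne]3s¹.
Tabulated IE_2 (kJ/mol): P 1907, Li 7298, Ca 1145, Mg 1451.
So the second ionization energies run Ca < Mg < P < Li.

Li, P, Mg, Ca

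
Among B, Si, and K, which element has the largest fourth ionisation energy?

B

IE_4 is the cost of taking one more electron from the +3 cation: B³⁺ is the bare [He] core; Si³⁺ still has 1 valence electron; K³⁺ is already 2 electrons into the core.
Breaking into a closed-shell core is much more expensive than removing a leftover valence electron — K and B have the largest IE_4 here.
The numbers (kJ/mol): B 25026, Si 4356, K 5877.
Overall IE_4 order: Si < K < B.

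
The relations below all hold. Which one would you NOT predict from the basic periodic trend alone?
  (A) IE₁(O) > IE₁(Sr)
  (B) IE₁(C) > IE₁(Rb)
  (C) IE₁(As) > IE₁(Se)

The general trend: first ionization energy increases across a period and decreases down a group.
(A) O (period 2, group 16) vs Sr (period 5, group 2): the stated order agrees with the simple trend.
(B) C (period 2, group 14) vs Rb (period 5, group 1): the stated order agrees with the simple trend.
(C) As (period 4, group 15) vs Se (period 4, group 16): the stated order contradicts the simple trend.
The exception is (C): Se (4p⁴) ionizes more easily than half-filled As (4p³).

(C)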